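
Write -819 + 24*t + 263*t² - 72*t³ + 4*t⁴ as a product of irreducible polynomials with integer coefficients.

(2*t + 3)*(2*t - 7)*(t - 13)*(t - 3)

By the rational root theorem, t = -3/2 is a root, so (2*t + 3) is a factor; dividing leaves 2*t³ - 39*t² + 190*t - 273.
Continuing, t = 7/2 is a root, so (2*t - 7) is a factor; dividing leaves t² - 16*t + 39.
The remaining quadratic factors as (t - 3)(t - 13).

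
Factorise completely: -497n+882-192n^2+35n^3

(5n+14)(7n-9)(n-7)

By the rational root theorem, n = 9/7 is a root, so (7n-9) is a factor; dividing leaves 5n^2-21n-98.
The remaining quadratic factors as (5n+14)(n-7).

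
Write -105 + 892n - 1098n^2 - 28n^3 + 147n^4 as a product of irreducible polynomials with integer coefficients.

(3n - 7)(7n - 1)(7n - 5)(n + 3)

Testing divisors of the constant over divisors of the leading coefficient, n = -3 is a root, so (n + 3) divides it; the quotient is 147n^3 - 469n^2 + 309n - 35.
Then n = 7/3 is a root, so (3n - 7) divides it; the quotient is 49n^2 - 42n + 5.
The remaining quadratic factors as (7n - 1)(7n - 5).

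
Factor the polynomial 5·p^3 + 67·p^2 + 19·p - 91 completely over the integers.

(5·p + 7)·(p + 13)·(p - 1)

By the rational root theorem, p = -7/5 is a root, so (5·p + 7) is a factor; dividing leaves p^2 + 12·p - 13.
The remaining quadratic factors as (p + 13)(p - 1).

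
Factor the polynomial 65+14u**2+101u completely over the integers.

Need a pair with product 14·65 = 910 and sum 101: that's 10 and 91.
Split the middle term: 14u**2+10u + 91u+65 = 2u(7u+5) + 13(7u+5).

(2u+13)(7u+5)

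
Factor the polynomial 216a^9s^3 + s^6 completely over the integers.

Factor out s^3 first: what remains is 216a^9 + s^3.
Recognize a sum of cubes with the parts 6a^3 and s.

s^3(6a^3 + s)(36a^6 − 6a^3s + s^2)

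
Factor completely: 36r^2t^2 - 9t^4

Pull out the common factor 9t^2; 4r^2 - t^2 is a difference of squares.

9t^2(2r + t)(2r - t)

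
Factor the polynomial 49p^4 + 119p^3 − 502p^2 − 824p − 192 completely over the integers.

(7p + 2)(7p + 8)(p + 4)(p − 3)

Trying the rational-root candidates, p = −2/7 is a root, so (7p + 2) divides it; the quotient is 7p^3 + 15p^2 − 76p − 96.
Next, p = −8/7 is a root, so (7p + 8) divides it; the quotient is p^2 + p − 12.
The remaining quadratic factors as (p − 3)(p + 4).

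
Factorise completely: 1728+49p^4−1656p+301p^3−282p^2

Among the possible rational roots, p = −6 is a root, giving the factor (p+6) and quotient 49p^3+7p^2−324p+288.
Next, p = 8/7 is a root, so (7p−8) is a factor; dividing leaves 7p^2+9p−36.
The remaining quadratic factors as (7p−12)(p+3).

(7p−12)(7p−8)(p+3)(p+6)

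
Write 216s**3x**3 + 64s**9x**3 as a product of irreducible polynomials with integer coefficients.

8s**3x**3(2s**2 + 3)(4s**4 − 6s**2 + 9)

Factor out 8s**3x**3 first: what remains is 8s**6 + 27.
Recognize a sum of cubes with the parts 3 and 2s**2.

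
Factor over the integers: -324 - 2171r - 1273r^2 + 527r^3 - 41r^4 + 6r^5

Trying the rational-root candidates, r = -1/6 is a root, so (6r + 1) divides it; the quotient is r^4 - 7r^3 + 89r^2 - 227r - 324.
Next, r = 4 is a root, so (r - 4) divides it; the quotient is r^3 - 3r^2 + 77r + 81.
Then r = -1 is a root, so (r + 1) is a factor; dividing leaves r^2 - 4r + 81.
The quadratic r^2 - 4r + 81 has discriminant -308 < 0 and is irreducible over ℤ.

(6r + 1)(r + 1)(r - 4)(r^2 - 4r + 81)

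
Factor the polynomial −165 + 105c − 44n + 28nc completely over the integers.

(4n + 15)(7c − 11)

Group as (28nc − 44n) + (105c − 165) = 4n(7c − 11) + 15(7c − 11).
Both groups share the factor (7c − 11).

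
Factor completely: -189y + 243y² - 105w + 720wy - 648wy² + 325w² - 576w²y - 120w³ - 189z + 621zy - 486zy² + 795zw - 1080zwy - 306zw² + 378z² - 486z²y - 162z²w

-(3w + 9y - 7)(9z + 5w + 9y)(6z + 8w - 3)

Group: 3w(-54z² - 102zw - 54zy + 27z - 40w² - 72wy + 15w + 27y) + (9y - 7)(-54z² - 102zw - 54zy + 27z - 40w² - 72wy + 15w + 27y); both groups contain (-54z² - 102zw - 54zy + 27z - 40w² - 72wy + 15w + 27y), so (3w + 9y - 7) is a factor with cofactor -54z² - 102zw - 54zy + 27z - 40w² - 72wy + 15w + 27y.
The cofactor groups again: -54z² - 102zw - 54zy + 27z - 40w² - 72wy + 15w + 27y = -6z(9z + 5w + 9y) + (-8w + 3)(9z + 5w + 9y); both groups contain (9z + 5w + 9y), giving -(6z + 8w - 3)(9z + 5w + 9y).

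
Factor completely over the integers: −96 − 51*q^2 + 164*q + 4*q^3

(4*q − 3)*(q − 4)*(q − 8)

Among the possible rational roots, q = 4 is a root, so (q − 4) is a factor; dividing leaves 4*q^2 − 35*q + 24.
The remaining quadratic factors as (q − 8)(4*q − 3).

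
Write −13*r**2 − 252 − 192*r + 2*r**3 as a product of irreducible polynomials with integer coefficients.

Testing divisors of the constant over divisors of the leading coefficient, r = 14 is a root, so (r − 14) is a factor; dividing leaves 2*r**2 + 15*r + 18.
The remaining quadratic factors as (2*r + 3)(r + 6).

(2*r + 3)*(r + 6)*(r − 14)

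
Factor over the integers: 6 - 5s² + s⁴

Substitute u = s² to get a quadratic in u, then factor.
s² - 3 is irreducible over ℤ (3 is not a perfect square).
s² - 2 is irreducible over ℤ (2 is not a perfect square).

(s² - 2)(s² - 3)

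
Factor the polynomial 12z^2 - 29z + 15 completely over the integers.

(3z - 5)(4z - 3)

Need a pair with product 12·15 = 180 and sum -29: that's -20 and -9.
Split the middle term: 12z^2 - 20z - 9z + 15 = 4z(3z - 5) - 3(3z - 5).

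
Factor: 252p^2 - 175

Pull out the common factor 7; 36p^2 - 25 is a difference of squares.

7(6p + 5)(6p - 5)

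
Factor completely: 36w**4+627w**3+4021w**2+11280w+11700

Among the possible rational roots, w = -15/4 is a root, giving the factor (4w+15) and quotient 9w**3+123w**2+544w+780.
Continuing, w = -13/3 is a root, so (3w+13) is a factor; dividing leaves 3w**2+28w+60.
The remaining quadratic factors as (w+6)(3w+10).

(3w+10)(3w+13)(4w+15)(w+6)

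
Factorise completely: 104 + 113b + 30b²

Need a pair with product 30·104 = 3120 and sum 113: that's 48 and 65.
Split the middle term: 30b² + 48b + 65b + 104 = 6b(5b + 8) + 13(5b + 8).

(5b + 8)(6b + 13)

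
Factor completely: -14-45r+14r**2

Need a pair with product 14·(-14) = -196 and sum -45: that's -49 and 4.
Split the middle term: 14r**2-49r + 4r-14 = 7r(2r-7) + 2(2r-7).

(2r-7)(7r+2)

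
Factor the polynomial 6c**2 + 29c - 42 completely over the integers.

(6c - 7)(c + 6)

Need a pair with product 6·(-42) = -252 and sum 29: that's 36 and -7.
Split the middle term: 6c**2 + 36c - 7c - 42 = 6c(c + 6) - 7(c + 6).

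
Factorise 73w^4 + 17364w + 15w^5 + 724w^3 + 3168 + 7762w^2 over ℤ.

By the rational root theorem, w = -6 is a root, giving the factor (w + 6) and quotient 15w^4 - 17w^3 + 826w^2 + 2806w + 528.
Next, w = -1/5 is a root, so (5w + 1) divides it; the quotient is 3w^3 - 4w^2 + 166w + 528.
Next, w = -8/3 is a root, so (3w + 8) divides it; the quotient is w^2 - 4w + 66.
The quadratic w^2 - 4w + 66 has discriminant -248 < 0 and is irreducible over ℤ.

(3w + 8)(5w + 1)(w + 6)(w^2 - 4w + 66)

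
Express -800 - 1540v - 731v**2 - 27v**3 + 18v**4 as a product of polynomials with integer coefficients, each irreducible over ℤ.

(3v + 5)(6v + 5)(v + 4)(v - 8)

By the rational root theorem, v = -5/6 is a root, giving the factor (6v + 5) and quotient 3v**3 - 7v**2 - 116v - 160.
Then v = -5/3 is a root, giving the factor (3v + 5) and quotient v**2 - 4v - 32.
The remaining quadratic factors as (v - 8)(v + 4).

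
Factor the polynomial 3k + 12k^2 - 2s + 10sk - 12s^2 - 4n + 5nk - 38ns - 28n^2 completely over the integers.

Group: -4n(7n + 6s + 4k + 1) + (-2s + 3k)(7n + 6s + 4k + 1); both groups contain (7n + 6s + 4k + 1).

-(4n + 2s - 3k)(7n + 6s + 4k + 1)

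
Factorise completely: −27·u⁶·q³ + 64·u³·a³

Every term has a factor of u³; factoring it out leaves −27·u³·q³ + 64·a³.
Recognize a difference of cubes with the parts 4·a and 3·u·q.

−u³·(3·u·q − 4·a)·(9·u²·q² + 12·u·q·a + 16·a²)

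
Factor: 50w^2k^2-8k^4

Every term has a factor of 2k^2. Then 25w^2-4k^2 = (5w)² − (2k)².

2k^2(5w-2k)(5w+2k)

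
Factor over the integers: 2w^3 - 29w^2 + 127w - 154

(2w - 11)(w - 2)(w - 7)

By the rational root theorem, w = 7 is a root, giving the factor (w - 7) and quotient 2w^2 - 15w + 22.
The remaining quadratic factors as (w - 2)(2w - 11).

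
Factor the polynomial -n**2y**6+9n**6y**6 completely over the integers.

Pull out the common factor n**2y**6, leaving 9n**4-1.
Recognize a difference of squares with the parts 3n**2 and 1.

n**2y**6(3n**2+1)(3n**2-1)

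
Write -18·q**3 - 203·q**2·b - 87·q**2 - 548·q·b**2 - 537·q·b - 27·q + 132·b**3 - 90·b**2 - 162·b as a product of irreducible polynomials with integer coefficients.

Group: q·(-18·q**2 - 95·q·b - 87·q + 22·b**2 - 15·b - 27) + 6·b·(-18·q**2 - 95·q·b - 87·q + 22·b**2 - 15·b - 27); both groups contain (-18·q**2 - 95·q·b - 87·q + 22·b**2 - 15·b - 27), so (q + 6·b) is a factor with cofactor -18·q**2 - 95·q·b - 87·q + 22·b**2 - 15·b - 27.
The cofactor groups again: -18·q**2 - 95·q·b - 87·q + 22·b**2 - 15·b - 27 = -2·q·(9·q - 2·b + 3) + (-11·b - 9)·(9·q - 2·b + 3); both groups contain (9·q - 2·b + 3), giving -(2·q + 11·b + 9)·(9·q - 2·b + 3).

-(9·q - 2·b + 3)·(2·q + 11·b + 9)·(q + 6·b)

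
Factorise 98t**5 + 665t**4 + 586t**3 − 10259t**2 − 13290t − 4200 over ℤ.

Testing divisors of the constant over divisors of the leading coefficient, t = −5/7 is a root, so (7t + 5) divides it; the quotient is 14t**4 + 85t**3 + 23t**2 − 1482t − 840.
Continuing, t = −4/7 is a root, so (7t + 4) is a factor; dividing leaves 2t**3 + 11t**2 − 3t − 210.
Then t = 7/2 is a root, giving the factor (2t − 7) and quotient t**2 + 9t + 30.
The quadratic t**2 + 9t + 30 has discriminant −39 < 0 and is irreducible over ℤ.

(2t − 7)(7t + 4)(7t + 5)(t**2 + 9t + 30)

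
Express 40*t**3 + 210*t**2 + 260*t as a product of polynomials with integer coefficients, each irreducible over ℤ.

10*t*(4*t + 13)*(t + 2)

Pull out the common factor 10*t, then factor the remaining trinomial.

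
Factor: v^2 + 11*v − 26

(v + 13)*(v − 2)

Two integers with product −26 and sum 11 are 13 and −2.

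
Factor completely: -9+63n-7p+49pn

Group as (49pn-7p) + (63n-9) = 7p(7n-1) + 9(7n-1).
Both groups share the factor (7n-1).

(7n-1)(7p+9)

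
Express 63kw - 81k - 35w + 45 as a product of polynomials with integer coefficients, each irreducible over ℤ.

(7w - 9)(9k - 5)

Group as (63kw - 81k) + (-35w + 45) = 9k(7w - 9) - 5(7w - 9).
Both groups share the factor (7w - 9).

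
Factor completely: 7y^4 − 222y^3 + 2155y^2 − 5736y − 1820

(7y + 2)(y − 13)(y − 14)(y − 5)

Testing divisors of the constant over divisors of the leading coefficient, y = 13 is a root, so (y − 13) divides it; the quotient is 7y^3 − 131y^2 + 452y + 140.
Then y = 5 is a root, giving the factor (y − 5) and quotient 7y^2 − 96y − 28.
The remaining quadratic factors as (7y + 2)(y − 14).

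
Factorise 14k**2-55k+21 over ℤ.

(2k-7)(7k-3)

Need a pair with product 14·21 = 294 and sum -55: that's -6 and -49.
Split the middle term: 14k**2-6k - 49k+21 = 2k(7k-3) - 7(7k-3).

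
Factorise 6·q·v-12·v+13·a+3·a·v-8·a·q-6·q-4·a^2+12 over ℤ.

Group: -a·(4·a-3·v+3) + (-2·q+4)·(4·a-3·v+3); both groups contain (4·a-3·v+3).

-(4·a-3·v+3)·(a+2·q-4)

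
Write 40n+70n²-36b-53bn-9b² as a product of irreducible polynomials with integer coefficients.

-(9b-10n)(b+7n+4)

Group: -b(9b-10n) + (-7n-4)(9b-10n); both groups contain (9b-10n).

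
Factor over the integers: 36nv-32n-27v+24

(4n-3)(9v-8)

Group as (36nv-32n) + (-27v+24) = 4n(9v-8) - 3(9v-8).
Both groups share the factor (9v-8).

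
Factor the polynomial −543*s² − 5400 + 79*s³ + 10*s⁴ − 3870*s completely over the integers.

(2*s − 15)*(5*s + 12)*(s + 10)*(s + 3)

Testing divisors of the constant over divisors of the leading coefficient, s = −12/5 is a root, so (5*s + 12) is a factor; dividing leaves 2*s³ + 11*s² − 135*s − 450.
Then s = −10 is a root, so (s + 10) is a factor; dividing leaves 2*s² − 9*s − 45.
The remaining quadratic factors as (s + 3)(2*s − 15).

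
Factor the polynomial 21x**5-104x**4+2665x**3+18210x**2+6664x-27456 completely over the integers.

By the rational root theorem, x = -12/7 is a root, so (7x+12) divides it; the quotient is 3x**4-20x**3+415x**2+1890x-2288.
Next, x = -13/3 is a root, so (3x+13) is a factor; dividing leaves x**3-11x**2+186x-176.
Next, x = 1 is a root, so (x-1) divides it; the quotient is x**2-10x+176.
The quadratic x**2-10x+176 has discriminant -604 < 0 and is irreducible over ℤ.

(3x+13)(7x+12)(x-1)(x**2-10x+176)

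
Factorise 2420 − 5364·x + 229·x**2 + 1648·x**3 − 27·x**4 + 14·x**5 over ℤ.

(2·x − 1)·(7·x − 10)·(x + 2)·(x**2 − 2·x + 121)

Among the possible rational roots, x = 1/2 is a root, so (2·x − 1) is a factor; dividing leaves 7·x**4 − 10·x**3 + 819·x**2 + 524·x − 2420.
Next, x = 10/7 is a root, so (7·x − 10) divides it; the quotient is x**3 + 117·x + 242.
Next, x = −2 is a root, so (x + 2) is a factor; dividing leaves x**2 − 2·x + 121.
The quadratic x**2 − 2·x + 121 has discriminant −480 < 0 and is irreducible over ℤ.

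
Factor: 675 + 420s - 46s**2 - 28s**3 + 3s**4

(3s + 5)(s + 3)(s - 5)(s - 9)

Trying the rational-root candidates, s = -3 is a root, giving the factor (s + 3) and quotient 3s**3 - 37s**2 + 65s + 225.
Next, s = 9 is a root, so (s - 9) divides it; the quotient is 3s**2 - 10s - 25.
The remaining quadratic factors as (s - 5)(3s + 5).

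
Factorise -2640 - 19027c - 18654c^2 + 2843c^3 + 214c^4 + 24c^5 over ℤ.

Trying the rational-root candidates, c = -3/4 is a root, so (4c + 3) is a factor; dividing leaves 6c^4 + 49c^3 + 674c^2 - 5169c - 880.
Then c = 5 is a root, so (c - 5) divides it; the quotient is 6c^3 + 79c^2 + 1069c + 176.
Continuing, c = -1/6 is a root, so (6c + 1) is a factor; dividing leaves c^2 + 13c + 176.
The quadratic c^2 + 13c + 176 has discriminant -535 < 0 and is irreducible over ℤ.

(4c + 3)(6c + 1)(c - 5)(c^2 + 13c + 176)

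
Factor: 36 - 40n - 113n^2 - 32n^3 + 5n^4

(5n - 2)(n + 1)(n + 2)(n - 9)

Testing divisors of the constant over divisors of the leading coefficient, n = -1 is a root, giving the factor (n + 1) and quotient 5n^3 - 37n^2 - 76n + 36.
Continuing, n = -2 is a root, so (n + 2) is a factor; dividing leaves 5n^2 - 47n + 18.
The remaining quadratic factors as (5n - 2)(n - 9).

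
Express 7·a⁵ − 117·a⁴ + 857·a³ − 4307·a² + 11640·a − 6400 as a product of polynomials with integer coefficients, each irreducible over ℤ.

(7·a − 5)·(a − 5)·(a − 8)·(a² − 3·a + 32)

By the rational root theorem, a = 8 is a root, so (a − 8) divides it; the quotient is 7·a⁴ − 61·a³ + 369·a² − 1355·a + 800.
Then a = 5/7 is a root, so (7·a − 5) is a factor; dividing leaves a³ − 8·a² + 47·a − 160.
Then a = 5 is a root, so (a − 5) is a factor; dividing leaves a² − 3·a + 32.
The quadratic a² − 3·a + 32 has discriminant −119 < 0 and is irreducible over ℤ.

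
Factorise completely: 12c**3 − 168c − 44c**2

Pull out the common factor 4c, then factor the remaining trinomial.

4c(3c + 7)(c − 6)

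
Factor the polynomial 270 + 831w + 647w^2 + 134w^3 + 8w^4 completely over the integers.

Testing divisors of the constant over divisors of the leading coefficient, w = -5/4 is a root, so (4w + 5) divides it; the quotient is 2w^3 + 31w^2 + 123w + 54.
Then w = -9 is a root, so (w + 9) divides it; the quotient is 2w^2 + 13w + 6.
The remaining quadratic factors as (w + 6)(2w + 1).

(2w + 1)(4w + 5)(w + 6)(w + 9)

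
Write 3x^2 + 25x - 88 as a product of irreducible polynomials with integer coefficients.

(3x - 8)(x + 11)

Need a pair with product 3·(-88) = -264 and sum 25: that's -8 and 33.
Split the middle term: 3x^2 - 8x + 33x - 88 = x(3x - 8) + 11(3x - 8).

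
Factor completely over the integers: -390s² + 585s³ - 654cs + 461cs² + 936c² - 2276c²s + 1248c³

(12c - 13s)(13c + 5s)(8c - 9s + 6)

Group: 13c(96c² - 212cs + 72c + 117s² - 78s) + 5s(96c² - 212cs + 72c + 117s² - 78s); both groups contain (96c² - 212cs + 72c + 117s² - 78s), so (13c + 5s) is a factor with cofactor 96c² - 212cs + 72c + 117s² - 78s.
The cofactor groups again: 96c² - 212cs + 72c + 117s² - 78s = 12c(8c - 9s + 6) - 13s(8c - 9s + 6); both groups contain (8c - 9s + 6), giving (12c - 13s)(8c - 9s + 6).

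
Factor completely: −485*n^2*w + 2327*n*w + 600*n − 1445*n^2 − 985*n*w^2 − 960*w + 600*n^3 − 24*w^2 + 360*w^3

(15*n − 5*w − 8)*(5*n − 8*w)*(8*n + 9*w − 15)

Group: 8*n*(75*n^2 − 145*n*w − 40*n + 40*w^2 + 64*w) + (9*w − 15)*(75*n^2 − 145*n*w − 40*n + 40*w^2 + 64*w); both groups contain (75*n^2 − 145*n*w − 40*n + 40*w^2 + 64*w), so (8*n + 9*w − 15) is a factor with cofactor 75*n^2 − 145*n*w − 40*n + 40*w^2 + 64*w.
The cofactor groups again: 75*n^2 − 145*n*w − 40*n + 40*w^2 + 64*w = 5*n*(15*n − 5*w − 8) − 8*w*(15*n − 5*w − 8); both groups contain (15*n − 5*w − 8), giving (5*n − 8*w)*(15*n − 5*w − 8).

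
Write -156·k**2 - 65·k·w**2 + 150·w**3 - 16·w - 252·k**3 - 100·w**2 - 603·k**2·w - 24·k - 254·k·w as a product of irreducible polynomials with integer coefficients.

Group: 12·k·(-21·k**2 - 59·k·w - 6·k - 30·w**2 - 4·w) + (-5·w + 4)·(-21·k**2 - 59·k·w - 6·k - 30·w**2 - 4·w); both groups contain (-21·k**2 - 59·k·w - 6·k - 30·w**2 - 4·w), so (12·k - 5·w + 4) is a factor with cofactor -21·k**2 - 59·k·w - 6·k - 30·w**2 - 4·w.
The cofactor groups again: -21·k**2 - 59·k·w - 6·k - 30·w**2 - 4·w = -3·k·(7·k + 15·w + 2) - 2·w·(7·k + 15·w + 2); both groups contain (7·k + 15·w + 2), giving -(3·k + 2·w)·(7·k + 15·w + 2).

-(12·k - 5·w + 4)·(3·k + 2·w)·(7·k + 15·w + 2)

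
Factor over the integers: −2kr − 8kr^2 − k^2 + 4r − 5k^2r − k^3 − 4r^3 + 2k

−(k + 2r)(k + 2r + 2)(k + r − 1)

Group: k(−k^2 − 3kr − k − 2r^2 + 2) + 2r(−k^2 − 3kr − k − 2r^2 + 2); both groups contain (−k^2 − 3kr − k − 2r^2 + 2), so (k + 2r) is a factor with cofactor −k^2 − 3kr − k − 2r^2 + 2.
The cofactor groups again: −k^2 − 3kr − k − 2r^2 + 2 = −k(k + 2r + 2) + (−r + 1)(k + 2r + 2); both groups contain (k + 2r + 2), giving −(k + r − 1)(k + 2r + 2).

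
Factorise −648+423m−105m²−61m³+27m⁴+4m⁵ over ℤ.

(4m−9)(m+3)(m+8)(m²−2m+3)

Testing divisors of the constant over divisors of the leading coefficient, m = −8 is a root, so (m+8) is a factor; dividing leaves 4m⁴−5m³−21m²+63m−81.
Next, m = 9/4 is a root, giving the factor (4m−9) and quotient m³+m²−3m+9.
Then m = −3 is a root, so (m+3) is a factor; dividing leaves m²−2m+3.
The quadratic m²−2m+3 has discriminant −8 < 0 and is irreducible over ℤ.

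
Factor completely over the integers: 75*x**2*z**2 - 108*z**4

Every term has a factor of 3*z**2. Then 25*x**2 - 36*z**2 = (5*x)² − (6*z)².

3*z**2*(5*x + 6*z)*(5*x - 6*z)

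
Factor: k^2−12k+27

(k−3)(k−9)

Two integers with product 27 and sum −12 are −3 and −9.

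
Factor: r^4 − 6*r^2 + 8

Substitute u = r^2 to get a quadratic in u, then factor.
r^2 − 4 is a difference of squares.
r^2 − 2 is irreducible over ℤ (2 is not a perfect square).

(r + 2)*(r − 2)*(r^2 − 2)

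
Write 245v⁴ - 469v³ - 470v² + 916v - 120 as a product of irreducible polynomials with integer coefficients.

(5v - 6)(7v + 10)(7v - 1)(v - 2)

Trying the rational-root candidates, v = 1/7 is a root, so (7v - 1) is a factor; dividing leaves 35v³ - 62v² - 76v + 120.
Then v = -10/7 is a root, giving the factor (7v + 10) and quotient 5v² - 16v + 12.
The remaining quadratic factors as (5v - 6)(v - 2).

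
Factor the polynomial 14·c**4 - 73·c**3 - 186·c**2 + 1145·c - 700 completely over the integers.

(2·c - 7)·(7·c - 5)·(c + 4)·(c - 5)

Testing divisors of the constant over divisors of the leading coefficient, c = 5 is a root, giving the factor (c - 5) and quotient 14·c**3 - 3·c**2 - 201·c + 140.
Continuing, c = -4 is a root, giving the factor (c + 4) and quotient 14·c**2 - 59·c + 35.
The remaining quadratic factors as (7·c - 5)(2·c - 7).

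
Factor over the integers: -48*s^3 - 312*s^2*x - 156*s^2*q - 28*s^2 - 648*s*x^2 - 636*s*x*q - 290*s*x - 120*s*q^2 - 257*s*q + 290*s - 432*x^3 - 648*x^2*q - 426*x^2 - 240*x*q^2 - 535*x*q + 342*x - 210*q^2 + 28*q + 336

Group: 3*s*(-16*s^2 - 56*s*x - 20*s*q - 52*s - 48*x^2 - 40*x*q - 90*x - 35*q - 42) + (9*x + 6*q - 8)*(-16*s^2 - 56*s*x - 20*s*q - 52*s - 48*x^2 - 40*x*q - 90*x - 35*q - 42); both groups contain (-16*s^2 - 56*s*x - 20*s*q - 52*s - 48*x^2 - 40*x*q - 90*x - 35*q - 42), so (3*s + 9*x + 6*q - 8) is a factor with cofactor -16*s^2 - 56*s*x - 20*s*q - 52*s - 48*x^2 - 40*x*q - 90*x - 35*q - 42.
The cofactor groups again: -16*s^2 - 56*s*x - 20*s*q - 52*s - 48*x^2 - 40*x*q - 90*x - 35*q - 42 = -4*s*(4*s + 8*x + 7) + (-6*x - 5*q - 6)*(4*s + 8*x + 7); both groups contain (4*s + 8*x + 7), giving -(4*s + 6*x + 5*q + 6)*(4*s + 8*x + 7).

-(4*s + 8*x + 7)*(4*s + 6*x + 5*q + 6)*(3*s + 9*x + 6*q - 8)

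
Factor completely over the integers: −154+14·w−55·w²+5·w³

Group as (5·w³+14·w) + (−55·w²−154) = w·(5·w²+14) − 11·(5·w²+14).
Both groups share the factor (5·w²+14).

(w−11)·(5·w²+14)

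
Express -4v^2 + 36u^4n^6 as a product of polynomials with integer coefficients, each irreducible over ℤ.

4(3u^2n^3 + v)(3u^2n^3 - v)

Pull out the common factor 4, leaving 9u^4n^6 - v^2.
Recognize a difference of squares with the parts 3u^2n^3 and v.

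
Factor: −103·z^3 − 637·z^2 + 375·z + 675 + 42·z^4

(6·z + 5)·(7·z − 9)·(z + 3)·(z − 5)

By the rational root theorem, z = −5/6 is a root, so (6·z + 5) divides it; the quotient is 7·z^3 − 23·z^2 − 87·z + 135.
Continuing, z = −3 is a root, giving the factor (z + 3) and quotient 7·z^2 − 44·z + 45.
The remaining quadratic factors as (z − 5)(7·z − 9).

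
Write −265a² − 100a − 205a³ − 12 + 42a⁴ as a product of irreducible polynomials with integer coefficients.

Among the possible rational roots, a = 6 is a root, giving the factor (a − 6) and quotient 42a³ + 47a² + 17a + 2.
Continuing, a = −2/7 is a root, so (7a + 2) is a factor; dividing leaves 6a² + 5a + 1.
The remaining quadratic factors as (3a + 1)(2a + 1).

(2a + 1)(3a + 1)(7a + 2)(a − 6)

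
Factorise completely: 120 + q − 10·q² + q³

Among the possible rational roots, q = −3 is a root, so (q + 3) is a factor; dividing leaves q² − 13·q + 40.
The remaining quadratic factors as (q − 5)(q − 8).

(q + 3)·(q − 5)·(q − 8)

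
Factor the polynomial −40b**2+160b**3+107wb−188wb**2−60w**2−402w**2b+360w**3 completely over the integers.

Group: 4w(90w**2+12wb−15w−32b**2+8b) − 5b(90w**2+12wb−15w−32b**2+8b); both groups contain (90w**2+12wb−15w−32b**2+8b), so (4w−5b) is a factor with cofactor 90w**2+12wb−15w−32b**2+8b.
The cofactor groups again: 90w**2+12wb−15w−32b**2+8b = 15w(6w+4b−1) − 8b(6w+4b−1); both groups contain (6w+4b−1), giving (15w−8b)(6w+4b−1).

(4w−5b)(15w−8b)(6w+4b−1)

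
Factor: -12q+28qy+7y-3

(4q+1)(7y-3)

Group as (28qy-12q) + (7y-3) = 4q(7y-3) + (7y-3).
Both groups share the factor (7y-3).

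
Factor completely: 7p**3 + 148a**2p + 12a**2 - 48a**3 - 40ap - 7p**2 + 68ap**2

-(2a - 7p)(4a + p - 1)(6a + p)

Group: 2a(-24a**2 - 10ap + 6a - p**2 + p) - 7p(-24a**2 - 10ap + 6a - p**2 + p); both groups contain (-24a**2 - 10ap + 6a - p**2 + p), so (2a - 7p) is a factor with cofactor -24a**2 - 10ap + 6a - p**2 + p.
The cofactor groups again: -24a**2 - 10ap + 6a - p**2 + p = -6a(4a + p - 1) - p(4a + p - 1); both groups contain (4a + p - 1), giving -(6a + p)(4a + p - 1).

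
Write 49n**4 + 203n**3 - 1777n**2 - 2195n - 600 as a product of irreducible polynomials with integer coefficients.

Trying the rational-root candidates, n = -8 is a root, so (n + 8) is a factor; dividing leaves 49n**3 - 189n**2 - 265n - 75.
Then n = -5/7 is a root, so (7n + 5) divides it; the quotient is 7n**2 - 32n - 15.
The remaining quadratic factors as (n - 5)(7n + 3).

(7n + 3)(7n + 5)(n + 8)(n - 5)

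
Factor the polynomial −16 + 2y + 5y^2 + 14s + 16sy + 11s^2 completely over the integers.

Group: 11s(s + y + 2) + (5y − 8)(s + y + 2); both groups contain (s + y + 2).

(11s + 5y − 8)(s + y + 2)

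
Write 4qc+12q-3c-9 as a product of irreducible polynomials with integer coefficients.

Group as (4qc+12q) + (-3c-9) = 4q(c+3) - 3(c+3).
Both groups share the factor (c+3).

(4q-3)(c+3)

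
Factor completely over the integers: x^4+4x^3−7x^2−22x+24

Testing divisors of the constant over divisors of the leading coefficient, x = 1 is a root, so (x−1) divides it; the quotient is x^3+5x^2−2x−24.
Then x = −4 is a root, so (x+4) divides it; the quotient is x^2+x−6.
The remaining quadratic factors as (x+3)(x−2).

(x+3)(x+4)(x−1)(x−2)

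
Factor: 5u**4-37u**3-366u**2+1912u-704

(5u-2)(u+8)(u-11)(u-4)

Trying the rational-root candidates, u = 2/5 is a root, giving the factor (5u-2) and quotient u**3-7u**2-76u+352.
Continuing, u = 4 is a root, so (u-4) is a factor; dividing leaves u**2-3u-88.
The remaining quadratic factors as (u-11)(u+8).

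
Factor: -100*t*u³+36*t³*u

4*t*u*(3*t+5*u)*(3*t-5*u)

Factor out 4*t*u, leaving 9*t²-25*u², which is a difference of two squares.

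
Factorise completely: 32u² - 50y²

Every term has a factor of 2. Then 16u² - 25y² = (4u)² − (5y)².

2(4u + 5y)(4u - 5y)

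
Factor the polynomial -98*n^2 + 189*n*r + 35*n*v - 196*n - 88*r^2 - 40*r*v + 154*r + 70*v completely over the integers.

Group: -14*n*(7*n - 8*r + 14) + (11*r + 5*v)*(7*n - 8*r + 14); both groups contain (7*n - 8*r + 14).

-(14*n - 11*r - 5*v)*(7*n - 8*r + 14)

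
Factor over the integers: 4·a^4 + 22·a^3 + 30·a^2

2·a^2·(2·a + 5)·(a + 3)

Pull out the common factor 2·a^2, then factor the remaining trinomial.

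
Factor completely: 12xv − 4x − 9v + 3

(3v − 1)(4x − 3)

Group as (12xv − 4x) + (−9v + 3) = 4x(3v − 1) − 3(3v − 1).
Both groups share the factor (3v − 1).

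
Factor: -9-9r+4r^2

(4r+3)(r-3)

Need a pair with product 4·(-9) = -36 and sum -9: that's -12 and 3.
Split the middle term: 4r^2-12r + 3r-9 = 4r(r-3) + 3(r-3).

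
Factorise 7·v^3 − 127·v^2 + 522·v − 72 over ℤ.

Testing divisors of the constant over divisors of the leading coefficient, v = 1/7 is a root, giving the factor (7·v − 1) and quotient v^2 − 18·v + 72.
The remaining quadratic factors as (v − 6)(v − 12).

(7·v − 1)·(v − 12)·(v − 6)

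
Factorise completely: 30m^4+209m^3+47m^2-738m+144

Testing divisors of the constant over divisors of the leading coefficient, m = -6 is a root, so (m+6) is a factor; dividing leaves 30m^3+29m^2-127m+24.
Then m = -8/3 is a root, giving the factor (3m+8) and quotient 10m^2-17m+3.
The remaining quadratic factors as (2m-3)(5m-1).

(2m-3)(3m+8)(5m-1)(m+6)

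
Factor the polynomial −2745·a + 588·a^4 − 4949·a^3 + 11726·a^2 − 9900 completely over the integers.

(3·a − 11)·(4·a − 15)·(7·a + 5)·(7·a − 12)

Among the possible rational roots, a = 15/4 is a root, so (4·a − 15) divides it; the quotient is 147·a^3 − 686·a^2 + 359·a + 660.
Continuing, a = −5/7 is a root, giving the factor (7·a + 5) and quotient 21·a^2 − 113·a + 132.
The remaining quadratic factors as (7·a − 12)(3·a − 11).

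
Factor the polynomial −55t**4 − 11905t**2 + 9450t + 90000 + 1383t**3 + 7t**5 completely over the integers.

(7t + 15)(t − 5)(t − 6)(t**2 + t + 200)

Testing divisors of the constant over divisors of the leading coefficient, t = 6 is a root, giving the factor (t − 6) and quotient 7t**4 − 13t**3 + 1305t**2 − 4075t − 15000.
Continuing, t = 5 is a root, giving the factor (t − 5) and quotient 7t**3 + 22t**2 + 1415t + 3000.
Continuing, t = −15/7 is a root, so (7t + 15) divides it; the quotient is t**2 + t + 200.
The quadratic t**2 + t + 200 has discriminant −799 < 0 and is irreducible over ℤ.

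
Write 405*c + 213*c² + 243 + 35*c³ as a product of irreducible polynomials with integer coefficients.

(5*c + 9)*(7*c + 9)*(c + 3)

Trying the rational-root candidates, c = −3 is a root, so (c + 3) is a factor; dividing leaves 35*c² + 108*c + 81.
The remaining quadratic factors as (5*c + 9)(7*c + 9).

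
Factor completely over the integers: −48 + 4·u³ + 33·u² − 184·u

(4·u + 1)·(u + 12)·(u − 4)

Trying the rational-root candidates, u = −1/4 is a root, so (4·u + 1) divides it; the quotient is u² + 8·u − 48.
The remaining quadratic factors as (u + 12)(u − 4).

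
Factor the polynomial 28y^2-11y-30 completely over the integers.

(4y-5)(7y+6)

Need a pair with product 28·(-30) = -840 and sum -11: that's -35 and 24.
Split the middle term: 28y^2-35y + 24y-30 = 7y(4y-5) + 6(4y-5).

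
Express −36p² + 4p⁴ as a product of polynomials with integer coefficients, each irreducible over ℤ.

Pull out the common factor 4p²; p² − 9 is a difference of squares.

4p²(p + 3)(p − 3)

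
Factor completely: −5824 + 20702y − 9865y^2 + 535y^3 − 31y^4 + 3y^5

(3y − 1)(y − 13)(y − 2)(y^2 + 5y + 224)

By the rational root theorem, y = 13 is a root, so (y − 13) is a factor; dividing leaves 3y^4 + 8y^3 + 639y^2 − 1558y + 448.
Next, y = 1/3 is a root, so (3y − 1) is a factor; dividing leaves y^3 + 3y^2 + 214y − 448.
Continuing, y = 2 is a root, so (y − 2) divides it; the quotient is y^2 + 5y + 224.
The quadratic y^2 + 5y + 224 has discriminant −871 < 0 and is irreducible over ℤ.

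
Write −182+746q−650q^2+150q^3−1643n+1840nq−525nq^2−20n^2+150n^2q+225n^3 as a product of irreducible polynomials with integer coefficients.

Group: 5n(45n^2−60nq+122n+15q^2−44q+13) + (10q−14)(45n^2−60nq+122n+15q^2−44q+13); both groups contain (45n^2−60nq+122n+15q^2−44q+13), so (5n+10q−14) is a factor with cofactor 45n^2−60nq+122n+15q^2−44q+13.
The cofactor groups again: 45n^2−60nq+122n+15q^2−44q+13 = 9n(5n−5q+13) + (−3q+1)(5n−5q+13); both groups contain (5n−5q+13), giving (9n−3q+1)(5n−5q+13).

(5n+10q−14)(5n−5q+13)(9n−3q+1)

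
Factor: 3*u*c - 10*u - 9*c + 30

(3*c - 10)*(u - 3)

Group as (3*u*c - 10*u) + (-9*c + 30) = u*(3*c - 10) - 3*(3*c - 10).
Both groups share the factor (3*c - 10).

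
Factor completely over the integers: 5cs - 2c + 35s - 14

Group as (5cs - 2c) + (35s - 14) = c(5s - 2) + 7(5s - 2).
Both groups share the factor (5s - 2).

(5s - 2)(c + 7)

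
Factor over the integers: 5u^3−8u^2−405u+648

By the rational root theorem, u = 8/5 is a root, giving the factor (5u−8) and quotient u^2−81.
The remaining quadratic factors as (u−9)(u+9).

(5u−8)(u+9)(u−9)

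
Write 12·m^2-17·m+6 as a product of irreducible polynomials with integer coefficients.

(3·m-2)·(4·m-3)

Need a pair with product 12·6 = 72 and sum -17: that's -9 and -8.
Split the middle term: 12·m^2-9·m - 8·m+6 = 3·m·(4·m-3) - 2·(4·m-3).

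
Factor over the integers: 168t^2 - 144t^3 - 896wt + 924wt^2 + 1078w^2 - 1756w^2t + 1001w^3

Group: 13w(77w^2 - 64wt + 12t^2) + (-12t + 14)(77w^2 - 64wt + 12t^2); both groups contain (77w^2 - 64wt + 12t^2), so (13w - 12t + 14) is a factor with cofactor 77w^2 - 64wt + 12t^2.
The cofactor groups again: 77w^2 - 64wt + 12t^2 = 7w(11w - 6t) - 2t(11w - 6t); both groups contain (11w - 6t), giving (7w - 2t)(11w - 6t).

(13w - 12t + 14)(7w - 2t)(11w - 6t)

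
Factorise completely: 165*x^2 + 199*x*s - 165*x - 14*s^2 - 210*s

Group: 11*x*(15*x - s - 15) + 14*s*(15*x - s - 15); both groups contain (15*x - s - 15).

(15*x - s - 15)*(11*x + 14*s)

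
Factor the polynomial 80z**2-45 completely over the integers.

5(4z+3)(4z-3)

Factor out 5, leaving 16z**2-9, which is a difference of two squares.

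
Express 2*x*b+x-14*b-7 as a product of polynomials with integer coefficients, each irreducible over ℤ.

Group as (2*x*b+x) + (-14*b-7) = x*(2*b+1) - 7*(2*b+1).
Both groups share the factor (2*b+1).

(2*b+1)*(x-7)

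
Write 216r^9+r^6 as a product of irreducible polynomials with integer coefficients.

r^6(6r+1)(36r^2-6r+1)

Pull out the common factor r^6, leaving 216r^3+1.
Recognize a sum of cubes with the parts 6r and 1.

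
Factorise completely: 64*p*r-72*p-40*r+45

Group as (64*p*r-72*p) + (-40*r+45) = 8*p*(8*r-9) - 5*(8*r-9).
Both groups share the factor (8*r-9).

(8*p-5)*(8*r-9)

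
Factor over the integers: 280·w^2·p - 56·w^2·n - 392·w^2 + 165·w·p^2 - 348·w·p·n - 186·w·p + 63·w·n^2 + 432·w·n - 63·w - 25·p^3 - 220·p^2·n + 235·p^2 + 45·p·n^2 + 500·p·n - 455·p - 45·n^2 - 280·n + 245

Group: 8·w·(35·w·p - 7·w·n - 49·w + 25·p^2 - 5·p·n - 60·p + 5·n + 35) + (-p - 9·n + 7)·(35·w·p - 7·w·n - 49·w + 25·p^2 - 5·p·n - 60·p + 5·n + 35); both groups contain (35·w·p - 7·w·n - 49·w + 25·p^2 - 5·p·n - 60·p + 5·n + 35), so (8·w - p - 9·n + 7) is a factor with cofactor 35·w·p - 7·w·n - 49·w + 25·p^2 - 5·p·n - 60·p + 5·n + 35.
The cofactor groups again: 35·w·p - 7·w·n - 49·w + 25·p^2 - 5·p·n - 60·p + 5·n + 35 = 7·w·(5·p - n - 7) + (5·p - 5)·(5·p - n - 7); both groups contain (5·p - n - 7), giving (7·w + 5·p - 5)·(5·p - n - 7).

(8·w - p - 9·n + 7)·(5·p - n - 7)·(7·w + 5·p - 5)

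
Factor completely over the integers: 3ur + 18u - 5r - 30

Group as (3ur + 18u) + (-5r - 30) = 3u(r + 6) - 5(r + 6).
Both groups share the factor (r + 6).

(3u - 5)(r + 6)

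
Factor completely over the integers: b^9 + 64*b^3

Factor out b^3 first: what remains is b^6 + 64.
Recognize a sum of cubes with the parts 4 and b^2.

b^3*(b^2 + 4)*(b^4 - 4*b^2 + 16)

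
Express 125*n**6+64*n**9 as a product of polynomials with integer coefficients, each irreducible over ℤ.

Every term has a factor of n**6; factoring it out leaves 64*n**3+125.
Recognize a sum of cubes with the parts 4*n and 5.

n**6*(4*n+5)*(16*n**2−20*n+25)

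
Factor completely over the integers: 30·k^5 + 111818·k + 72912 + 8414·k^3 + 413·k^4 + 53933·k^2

(2·k + 3)·(3·k + 14)·(5·k + 8)·(k^2 + 6·k + 217)

Trying the rational-root candidates, k = −14/3 is a root, so (3·k + 14) is a factor; dividing leaves 10·k^4 + 91·k^3 + 2380·k^2 + 6871·k + 5208.
Next, k = −3/2 is a root, giving the factor (2·k + 3) and quotient 5·k^3 + 38·k^2 + 1133·k + 1736.
Then k = −8/5 is a root, so (5·k + 8) is a factor; dividing leaves k^2 + 6·k + 217.
The quadratic k^2 + 6·k + 217 has discriminant −832 < 0 and is irreducible over ℤ.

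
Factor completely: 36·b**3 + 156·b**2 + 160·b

4·b·(3·b + 5)·(3·b + 8)

Pull out the common factor 4·b, then factor the remaining trinomial.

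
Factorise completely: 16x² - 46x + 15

Need a pair with product 16·15 = 240 and sum -46: that's -40 and -6.
Split the middle term: 16x² - 40x - 6x + 15 = 8x(2x - 5) - 3(2x - 5).

(2x - 5)(8x - 3)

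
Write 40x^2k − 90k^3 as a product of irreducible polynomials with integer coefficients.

Every term has a factor of 10k. Then 4x^2 − 9k^2 = (2x)² − (3k)².

10k(2x − 3k)(2x + 3k)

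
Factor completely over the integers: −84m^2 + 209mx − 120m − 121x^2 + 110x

Group: −12m(7m − 11x + 10) + 11x(7m − 11x + 10); both groups contain (7m − 11x + 10).

−(12m − 11x)(7m − 11x + 10)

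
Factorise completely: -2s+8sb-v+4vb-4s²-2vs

-(2s-4b+1)(v+2s)

Group: -v(2s-4b+1) - 2s(2s-4b+1); both groups contain (2s-4b+1).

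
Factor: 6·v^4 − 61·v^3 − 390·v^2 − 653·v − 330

By the rational root theorem, v = −1 is a root, so (v + 1) divides it; the quotient is 6·v^3 − 67·v^2 − 323·v − 330.
Next, v = −11/6 is a root, so (6·v + 11) is a factor; dividing leaves v^2 − 13·v − 30.
The remaining quadratic factors as (v − 15)(v + 2).

(6·v + 11)·(v + 1)·(v + 2)·(v − 15)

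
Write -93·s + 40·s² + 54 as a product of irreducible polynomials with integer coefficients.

Need a pair with product 40·54 = 2160 and sum -93: that's -45 and -48.
Split the middle term: 40·s² - 45·s - 48·s + 54 = 5·s·(8·s - 9) - 6·(8·s - 9).

(5·s - 6)·(8·s - 9)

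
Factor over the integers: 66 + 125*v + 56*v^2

Need a pair with product 56·66 = 3696 and sum 125: that's 77 and 48.
Split the middle term: 56*v^2 + 77*v + 48*v + 66 = 7*v*(8*v + 11) + 6*(8*v + 11).

(7*v + 6)*(8*v + 11)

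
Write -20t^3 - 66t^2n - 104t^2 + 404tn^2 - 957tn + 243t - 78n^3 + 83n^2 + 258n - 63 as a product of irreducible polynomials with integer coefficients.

Group: t(-20t^2 - 126tn + 36t + 26n^2 + 33n - 9) + (-3n + 7)(-20t^2 - 126tn + 36t + 26n^2 + 33n - 9); both groups contain (-20t^2 - 126tn + 36t + 26n^2 + 33n - 9), so (t - 3n + 7) is a factor with cofactor -20t^2 - 126tn + 36t + 26n^2 + 33n - 9.
The cofactor groups again: -20t^2 - 126tn + 36t + 26n^2 + 33n - 9 = -2t(10t - 2n - 3) + (-13n + 3)(10t - 2n - 3); both groups contain (10t - 2n - 3), giving -(2t + 13n - 3)(10t - 2n - 3).

-(10t - 2n - 3)(t - 3n + 7)(2t + 13n - 3)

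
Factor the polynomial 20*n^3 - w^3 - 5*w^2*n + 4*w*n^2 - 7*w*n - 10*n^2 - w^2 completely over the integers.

Group: w*(-w^2 - 3*w*n - w + 10*n^2 - 5*n) + 2*n*(-w^2 - 3*w*n - w + 10*n^2 - 5*n); both groups contain (-w^2 - 3*w*n - w + 10*n^2 - 5*n), so (w + 2*n) is a factor with cofactor -w^2 - 3*w*n - w + 10*n^2 - 5*n.
The cofactor groups again: -w^2 - 3*w*n - w + 10*n^2 - 5*n = -w*(w - 2*n + 1) - 5*n*(w - 2*n + 1); both groups contain (w - 2*n + 1), giving -(w + 5*n)*(w - 2*n + 1).

-(w - 2*n + 1)*(w + 2*n)*(w + 5*n)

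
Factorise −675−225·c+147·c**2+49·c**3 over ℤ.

Among the possible rational roots, c = −3 is a root, giving the factor (c+3) and quotient 49·c**2−225.
The remaining quadratic factors as (7·c−15)(7·c+15).

(7·c+15)·(7·c−15)·(c+3)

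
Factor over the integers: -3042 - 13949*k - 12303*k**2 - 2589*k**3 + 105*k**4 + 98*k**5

By the rational root theorem, k = -2/7 is a root, so (7*k + 2) is a factor; dividing leaves 14*k**4 + 11*k**3 - 373*k**2 - 1651*k - 1521.
Continuing, k = -9/7 is a root, so (7*k + 9) is a factor; dividing leaves 2*k**3 - k**2 - 52*k - 169.
Next, k = 13/2 is a root, so (2*k - 13) divides it; the quotient is k**2 + 6*k + 13.
The quadratic k**2 + 6*k + 13 has discriminant -16 < 0 and is irreducible over ℤ.

(2*k - 13)*(7*k + 2)*(7*k + 9)*(k**2 + 6*k + 13)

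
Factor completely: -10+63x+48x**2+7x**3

Testing divisors of the constant over divisors of the leading coefficient, x = -2 is a root, so (x+2) is a factor; dividing leaves 7x**2+34x-5.
The remaining quadratic factors as (x+5)(7x-1).

(7x-1)(x+2)(x+5)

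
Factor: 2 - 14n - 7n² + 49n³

(7n - 1)(7n² - 2)

Group as (49n³ - 14n) + (-7n² + 2) = 7n(7n² - 2) - (7n² - 2).
Both groups share the factor (7n² - 2).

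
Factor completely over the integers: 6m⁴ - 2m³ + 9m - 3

Group as (6m⁴ + 9m) + (-2m³ - 3) = 3m(2m³ + 3) - (2m³ + 3).
Both groups share the factor (2m³ + 3).

(3m - 1)(2m³ + 3)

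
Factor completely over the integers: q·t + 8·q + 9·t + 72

Group as (q·t + 8·q) + (9·t + 72) = q·(t + 8) + 9·(t + 8).
Both groups share the factor (t + 8).

(q + 9)·(t + 8)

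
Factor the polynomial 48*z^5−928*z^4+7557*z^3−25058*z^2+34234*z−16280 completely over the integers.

Testing divisors of the constant over divisors of the leading coefficient, z = 4/3 is a root, so (3*z−4) divides it; the quotient is 16*z^4−288*z^3+2135*z^2−5506*z+4070.
Then z = 5/4 is a root, giving the factor (4*z−5) and quotient 4*z^3−67*z^2+450*z−814.
Next, z = 11/4 is a root, so (4*z−11) is a factor; dividing leaves z^2−14*z+74.
The quadratic z^2−14*z+74 has discriminant −100 < 0 and is irreducible over ℤ.

(3*z−4)*(4*z−11)*(4*z−5)*(z^2−14*z+74)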